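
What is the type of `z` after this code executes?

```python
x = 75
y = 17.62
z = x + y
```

int + float = float

float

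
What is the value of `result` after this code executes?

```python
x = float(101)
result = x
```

x = 101.0; result = 101.0

101.0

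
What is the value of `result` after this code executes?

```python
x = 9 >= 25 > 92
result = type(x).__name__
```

x is bool; result = 'bool'

'bool'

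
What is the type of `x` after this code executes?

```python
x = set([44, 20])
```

set() constructor returns set

set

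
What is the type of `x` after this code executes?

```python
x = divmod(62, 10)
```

divmod() returns tuple of (quotient, remainder)

tuple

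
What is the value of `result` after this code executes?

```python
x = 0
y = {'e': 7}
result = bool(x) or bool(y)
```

x = 0; y = {'e': 7}; result = True

True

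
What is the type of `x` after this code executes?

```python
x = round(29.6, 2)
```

round() with decimal places returns float

float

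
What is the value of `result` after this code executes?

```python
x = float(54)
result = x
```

x = 54.0; result = 54.0

54.0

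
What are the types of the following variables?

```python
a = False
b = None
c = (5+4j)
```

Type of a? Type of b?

a is assigned the constant False, which has type bool; b is assigned None, whose type is NoneType

bool, NoneType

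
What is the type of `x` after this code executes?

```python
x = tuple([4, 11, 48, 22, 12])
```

tuple() constructor returns tuple

tuple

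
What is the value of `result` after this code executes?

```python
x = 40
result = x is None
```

x = 40; result = False

False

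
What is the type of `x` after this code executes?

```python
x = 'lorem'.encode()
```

str.encode() returns bytes

bytes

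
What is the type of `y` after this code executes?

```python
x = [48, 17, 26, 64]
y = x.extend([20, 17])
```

list.extend() returns None

NoneType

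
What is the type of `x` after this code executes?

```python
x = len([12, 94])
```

len() always returns int

int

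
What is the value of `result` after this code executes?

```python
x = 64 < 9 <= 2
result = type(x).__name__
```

x is bool; result = 'bool'

'bool'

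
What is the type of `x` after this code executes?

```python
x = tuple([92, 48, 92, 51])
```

tuple() constructor returns tuple

tuple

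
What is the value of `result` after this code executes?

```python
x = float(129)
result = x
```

x = 129.0; result = 129.0

129.0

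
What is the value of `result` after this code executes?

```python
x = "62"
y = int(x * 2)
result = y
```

x = '62'; y = 6262; result = 6262

6262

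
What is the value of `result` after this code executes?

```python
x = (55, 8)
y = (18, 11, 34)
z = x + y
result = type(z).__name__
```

x is tuple; y is tuple; z is tuple; result = 'tuple'

'tuple'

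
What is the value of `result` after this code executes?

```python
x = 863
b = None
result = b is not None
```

x = 863; b = None; result = False

False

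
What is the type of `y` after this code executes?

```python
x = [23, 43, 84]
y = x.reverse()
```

list.reverse() returns None

NoneType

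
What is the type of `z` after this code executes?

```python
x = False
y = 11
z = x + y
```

bool + int = int (bool is subclass of int)

int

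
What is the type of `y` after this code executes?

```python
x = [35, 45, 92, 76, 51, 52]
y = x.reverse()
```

list.reverse() returns None

NoneType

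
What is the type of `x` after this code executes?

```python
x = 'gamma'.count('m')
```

str.count() returns int

int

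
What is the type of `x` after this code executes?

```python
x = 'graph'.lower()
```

str.lower() returns str

str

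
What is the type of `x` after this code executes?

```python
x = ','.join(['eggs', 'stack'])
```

str.join() returns str

str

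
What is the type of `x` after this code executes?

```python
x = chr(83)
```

chr() returns str (single char)

str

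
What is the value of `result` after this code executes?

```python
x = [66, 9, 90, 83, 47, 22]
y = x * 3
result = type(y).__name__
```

x is list; y is list; result = 'list'

'list'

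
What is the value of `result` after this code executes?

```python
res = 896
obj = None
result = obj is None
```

res = 896; obj = None; result = True

True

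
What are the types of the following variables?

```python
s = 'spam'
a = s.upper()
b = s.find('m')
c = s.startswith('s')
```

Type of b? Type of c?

find() returns int; startswith() returns bool

int, bool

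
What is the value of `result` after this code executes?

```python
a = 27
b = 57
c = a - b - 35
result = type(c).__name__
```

a is int; b is int; c is int; result = 'int'

'int'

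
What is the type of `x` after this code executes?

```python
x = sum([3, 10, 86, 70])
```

sum() of ints returns int

int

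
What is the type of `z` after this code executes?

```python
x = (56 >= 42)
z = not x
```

'not' returns bool

bool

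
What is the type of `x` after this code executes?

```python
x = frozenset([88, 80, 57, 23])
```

frozenset() returns frozenset

frozenset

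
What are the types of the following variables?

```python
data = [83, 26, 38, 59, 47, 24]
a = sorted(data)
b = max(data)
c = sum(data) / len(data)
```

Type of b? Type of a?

max of ints returns int; sorted() returns list

int, list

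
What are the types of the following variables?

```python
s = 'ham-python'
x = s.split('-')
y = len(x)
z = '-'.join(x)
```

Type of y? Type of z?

len() returns int; str.join() returns str

int, str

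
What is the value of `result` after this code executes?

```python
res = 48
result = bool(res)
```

res = 48; result = True

True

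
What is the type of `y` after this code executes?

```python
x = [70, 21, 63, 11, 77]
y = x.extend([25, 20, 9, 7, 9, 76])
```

list.extend() returns None

NoneType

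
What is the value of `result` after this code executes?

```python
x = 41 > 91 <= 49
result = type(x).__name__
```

x is bool; result = 'bool'

'bool'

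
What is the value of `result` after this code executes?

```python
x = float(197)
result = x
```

x = 197.0; result = 197.0

197.0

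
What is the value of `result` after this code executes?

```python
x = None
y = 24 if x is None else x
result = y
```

x = None; y = 24; result = 24

24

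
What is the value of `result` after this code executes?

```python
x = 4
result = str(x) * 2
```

x = 4; result = '44'

'44'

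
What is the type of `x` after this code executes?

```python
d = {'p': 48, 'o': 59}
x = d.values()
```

.values() returns dict_values view

dict_values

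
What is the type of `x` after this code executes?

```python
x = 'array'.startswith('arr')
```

str.startswith() returns bool

bool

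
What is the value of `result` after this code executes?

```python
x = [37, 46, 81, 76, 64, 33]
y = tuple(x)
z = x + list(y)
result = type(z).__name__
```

x is list; y is tuple; z is list; result = 'list'

'list'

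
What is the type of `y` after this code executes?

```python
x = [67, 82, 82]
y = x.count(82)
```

list.count() returns int

int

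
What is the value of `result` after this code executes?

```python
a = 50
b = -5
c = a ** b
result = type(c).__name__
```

a is int; b is int; c is float; result = 'float'

'float'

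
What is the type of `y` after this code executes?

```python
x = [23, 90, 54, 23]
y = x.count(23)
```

list.count() returns int

int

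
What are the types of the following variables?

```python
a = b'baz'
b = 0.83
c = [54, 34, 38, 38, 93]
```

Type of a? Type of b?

a is assigned a bytes literal (b'...' prefix); b is assigned a number with a decimal point, so it is a float

bytes, float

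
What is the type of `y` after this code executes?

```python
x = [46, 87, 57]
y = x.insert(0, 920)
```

list.insert() returns None

NoneType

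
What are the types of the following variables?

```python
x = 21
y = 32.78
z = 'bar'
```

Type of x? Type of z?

x is assigned a bare integer (no decimal point), so it is an int; z is assigned a quoted string literal, so it is a str

int, str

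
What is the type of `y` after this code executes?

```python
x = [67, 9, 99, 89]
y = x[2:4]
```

Slicing a list returns a list

list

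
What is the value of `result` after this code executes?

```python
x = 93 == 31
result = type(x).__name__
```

x is bool; result = 'bool'

'bool'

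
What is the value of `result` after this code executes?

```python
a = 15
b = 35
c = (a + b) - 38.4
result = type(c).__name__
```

a is int; b is int; c is float; result = 'float'

'float'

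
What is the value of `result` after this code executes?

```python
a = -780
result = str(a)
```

a = -780; result = '-780'

'-780'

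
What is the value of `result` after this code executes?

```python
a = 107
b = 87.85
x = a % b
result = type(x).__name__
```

a is int; b is float; x is float; result = 'float'

'float'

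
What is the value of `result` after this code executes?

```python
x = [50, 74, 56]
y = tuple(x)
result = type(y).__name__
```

x is list; y is tuple; result = 'tuple'

'tuple'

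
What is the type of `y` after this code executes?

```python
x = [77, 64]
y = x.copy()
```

list.copy() returns list

list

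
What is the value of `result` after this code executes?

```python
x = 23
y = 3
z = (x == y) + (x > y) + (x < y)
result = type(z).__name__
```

x is int; y is int; z is int; result = 'int'

'int'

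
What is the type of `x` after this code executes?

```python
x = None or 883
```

'or' with None returns the other truthy value

int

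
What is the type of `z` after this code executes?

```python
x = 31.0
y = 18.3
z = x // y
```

float // float = float

float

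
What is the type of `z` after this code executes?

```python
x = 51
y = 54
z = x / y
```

int / int = float

float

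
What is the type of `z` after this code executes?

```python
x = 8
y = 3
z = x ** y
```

positive int ** positive int = int

int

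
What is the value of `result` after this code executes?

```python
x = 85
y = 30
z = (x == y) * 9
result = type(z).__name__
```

x is int; y is int; z is int; result = 'int'

'int'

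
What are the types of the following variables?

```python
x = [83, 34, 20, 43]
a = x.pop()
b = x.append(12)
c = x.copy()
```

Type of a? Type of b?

pop() returns element; append() returns None

int, NoneType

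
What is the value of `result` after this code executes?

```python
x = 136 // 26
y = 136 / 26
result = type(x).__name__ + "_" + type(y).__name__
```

x is int; y is float; result = 'int_float'

'int_float'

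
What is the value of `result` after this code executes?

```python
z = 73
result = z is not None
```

z = 73; result = True

True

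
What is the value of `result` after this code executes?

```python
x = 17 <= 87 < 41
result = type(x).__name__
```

x is bool; result = 'bool'

'bool'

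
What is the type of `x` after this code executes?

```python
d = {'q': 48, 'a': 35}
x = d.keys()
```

.keys() returns dict_keys view

dict_keys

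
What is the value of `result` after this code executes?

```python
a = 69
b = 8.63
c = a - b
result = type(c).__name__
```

a is int; b is float; c is float; result = 'float'

'float'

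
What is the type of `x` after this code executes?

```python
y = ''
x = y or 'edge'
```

'or' returns first truthy value (str)

str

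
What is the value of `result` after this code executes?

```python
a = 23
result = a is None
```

a = 23; result = False

False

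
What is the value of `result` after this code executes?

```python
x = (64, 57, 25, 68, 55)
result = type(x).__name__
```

x is tuple; result = 'tuple'

'tuple'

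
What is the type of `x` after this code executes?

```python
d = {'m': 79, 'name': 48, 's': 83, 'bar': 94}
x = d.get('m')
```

dict.get() returns value type when found

int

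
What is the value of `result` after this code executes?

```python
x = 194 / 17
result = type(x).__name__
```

x is float; result = 'float'

'float'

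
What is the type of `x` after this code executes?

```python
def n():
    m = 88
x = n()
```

Function without return returns None

NoneType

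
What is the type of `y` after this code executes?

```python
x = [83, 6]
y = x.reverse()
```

list.reverse() returns None

NoneType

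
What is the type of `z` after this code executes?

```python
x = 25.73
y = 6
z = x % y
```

float % int = float

float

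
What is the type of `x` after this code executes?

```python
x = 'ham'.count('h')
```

str.count() returns int

int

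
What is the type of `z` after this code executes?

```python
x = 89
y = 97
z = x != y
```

Comparison returns bool

bool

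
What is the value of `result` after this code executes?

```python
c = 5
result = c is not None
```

c = 5; result = True

True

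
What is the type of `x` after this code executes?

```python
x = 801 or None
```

'or' returns first truthy value

int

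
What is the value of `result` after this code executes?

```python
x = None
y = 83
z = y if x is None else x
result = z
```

x = None; y = 83; z = 83; result = 83

83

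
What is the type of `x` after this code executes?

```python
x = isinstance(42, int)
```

isinstance() returns bool

bool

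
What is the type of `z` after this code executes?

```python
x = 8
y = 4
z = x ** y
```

positive int ** positive int = int

int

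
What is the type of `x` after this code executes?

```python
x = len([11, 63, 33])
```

len() always returns int

int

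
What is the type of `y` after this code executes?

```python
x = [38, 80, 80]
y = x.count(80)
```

list.count() returns int

int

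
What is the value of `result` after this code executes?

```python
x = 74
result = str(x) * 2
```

x = 74; result = '7474'

'7474'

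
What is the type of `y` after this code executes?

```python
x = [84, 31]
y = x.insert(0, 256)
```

list.insert() returns None

NoneType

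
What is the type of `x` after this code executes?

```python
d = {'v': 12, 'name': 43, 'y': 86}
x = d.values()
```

.values() returns dict_values view

dict_values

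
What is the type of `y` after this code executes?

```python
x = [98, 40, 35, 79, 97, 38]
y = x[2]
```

Indexing list[int] returns int

int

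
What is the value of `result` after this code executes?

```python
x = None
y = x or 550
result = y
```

x = None; y = 550; result = 550

550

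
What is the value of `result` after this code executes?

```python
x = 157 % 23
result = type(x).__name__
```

x is int; result = 'int'

'int'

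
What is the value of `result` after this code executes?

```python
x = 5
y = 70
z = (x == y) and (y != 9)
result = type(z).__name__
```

x is int; y is int; z is bool; result = 'bool'

'bool'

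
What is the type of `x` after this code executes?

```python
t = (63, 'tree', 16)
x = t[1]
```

Index 1 of tuple is a str literal

str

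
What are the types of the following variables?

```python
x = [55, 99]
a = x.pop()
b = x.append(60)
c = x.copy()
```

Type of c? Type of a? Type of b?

copy() returns list; pop() returns element; append() returns None

list, int, NoneType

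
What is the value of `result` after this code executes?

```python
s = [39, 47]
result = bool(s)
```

s = [39, 47]; result = True

True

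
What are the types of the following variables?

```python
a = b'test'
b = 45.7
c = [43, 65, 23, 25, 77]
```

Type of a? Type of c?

a is assigned a bytes literal (b'...' prefix); c is assigned a list literal (square brackets)

bytes, list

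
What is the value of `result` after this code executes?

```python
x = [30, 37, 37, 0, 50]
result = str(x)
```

x = [30, 37, 37, 0, 50]; result = '[30, 37, 37, 0, 50]'

'[30, 37, 37, 0, 50]'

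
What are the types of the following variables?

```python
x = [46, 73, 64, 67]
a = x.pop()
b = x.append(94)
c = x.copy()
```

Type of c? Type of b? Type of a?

copy() returns list; append() returns None; pop() returns element

list, NoneType, int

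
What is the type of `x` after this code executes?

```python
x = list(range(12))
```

list(range()) returns list

list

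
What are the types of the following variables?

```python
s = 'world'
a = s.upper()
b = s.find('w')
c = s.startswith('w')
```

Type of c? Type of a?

startswith() returns bool; upper() returns str

bool, str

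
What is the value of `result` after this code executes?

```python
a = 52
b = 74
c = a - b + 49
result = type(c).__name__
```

a is int; b is int; c is int; result = 'int'

'int'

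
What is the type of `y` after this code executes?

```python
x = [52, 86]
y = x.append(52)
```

list.append() returns None (mutates in place)

NoneType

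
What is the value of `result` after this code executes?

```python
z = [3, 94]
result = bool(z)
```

z = [3, 94]; result = True

True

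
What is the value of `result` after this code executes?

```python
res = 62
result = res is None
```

res = 62; result = False

False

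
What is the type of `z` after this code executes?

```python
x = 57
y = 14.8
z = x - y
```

int - float = float

float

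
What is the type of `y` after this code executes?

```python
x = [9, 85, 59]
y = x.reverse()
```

list.reverse() returns None

NoneType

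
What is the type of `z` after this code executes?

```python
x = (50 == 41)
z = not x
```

'not' returns bool

bool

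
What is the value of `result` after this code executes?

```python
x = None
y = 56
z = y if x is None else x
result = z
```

x = None; y = 56; z = 56; result = 56

56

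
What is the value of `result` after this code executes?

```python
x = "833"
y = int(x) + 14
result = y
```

x = '833'; y = 847; result = 847

847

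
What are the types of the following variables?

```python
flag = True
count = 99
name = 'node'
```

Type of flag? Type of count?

flag is assigned the constant True, which has type bool; count is assigned a bare integer (no decimal point), so it is an int

bool, int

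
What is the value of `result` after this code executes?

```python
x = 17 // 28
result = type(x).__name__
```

x is int; result = 'int'

'int'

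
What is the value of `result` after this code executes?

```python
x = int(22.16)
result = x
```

x = 22; result = 22

22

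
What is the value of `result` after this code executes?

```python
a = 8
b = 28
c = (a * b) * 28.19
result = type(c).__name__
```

a is int; b is int; c is float; result = 'float'

'float'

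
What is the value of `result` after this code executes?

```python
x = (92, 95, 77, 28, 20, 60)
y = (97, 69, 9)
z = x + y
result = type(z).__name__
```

x is tuple; y is tuple; z is tuple; result = 'tuple'

'tuple'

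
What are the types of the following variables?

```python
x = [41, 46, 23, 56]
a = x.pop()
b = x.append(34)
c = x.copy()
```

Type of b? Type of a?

append() returns None; pop() returns element

NoneType, int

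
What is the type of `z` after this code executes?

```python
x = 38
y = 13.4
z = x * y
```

int * float = float

float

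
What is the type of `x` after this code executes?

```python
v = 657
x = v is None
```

'is' comparison returns bool

bool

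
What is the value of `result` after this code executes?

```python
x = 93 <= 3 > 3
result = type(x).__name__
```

x is bool; result = 'bool'

'bool'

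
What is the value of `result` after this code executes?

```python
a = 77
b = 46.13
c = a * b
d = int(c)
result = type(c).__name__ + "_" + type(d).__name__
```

a is int; b is float; c is float; d is int; result = 'float_int'

'float_int'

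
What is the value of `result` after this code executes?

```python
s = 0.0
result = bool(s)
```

s = 0.0; result = False

False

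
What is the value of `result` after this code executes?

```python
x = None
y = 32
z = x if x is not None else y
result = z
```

x = None; y = 32; z = 32; result = 32

32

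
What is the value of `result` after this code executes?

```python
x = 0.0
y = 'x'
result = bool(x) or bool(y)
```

x = 0.0; y = 'x'; result = True

True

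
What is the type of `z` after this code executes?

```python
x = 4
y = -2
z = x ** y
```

int ** negative = float

float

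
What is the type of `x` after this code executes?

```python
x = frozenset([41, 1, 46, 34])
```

frozenset() returns frozenset

frozenset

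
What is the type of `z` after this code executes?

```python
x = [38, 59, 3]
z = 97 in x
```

'in' operator returns bool

bool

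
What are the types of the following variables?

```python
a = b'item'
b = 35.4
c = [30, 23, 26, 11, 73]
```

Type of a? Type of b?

a is assigned a bytes literal (b'...' prefix); b is assigned a number with a decimal point, so it is a float

bytes, float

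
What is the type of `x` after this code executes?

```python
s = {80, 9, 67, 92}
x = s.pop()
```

Popping from set[int] returns int

int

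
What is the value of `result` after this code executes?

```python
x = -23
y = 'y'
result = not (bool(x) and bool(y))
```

x = -23; y = 'y'; result = False

False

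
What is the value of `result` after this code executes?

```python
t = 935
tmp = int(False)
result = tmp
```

t = 935; tmp = 0; result = 0

0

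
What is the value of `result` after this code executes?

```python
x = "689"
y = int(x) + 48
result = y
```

x = '689'; y = 737; result = 737

737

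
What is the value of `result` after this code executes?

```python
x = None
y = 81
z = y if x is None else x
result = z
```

x = None; y = 81; z = 81; result = 81

81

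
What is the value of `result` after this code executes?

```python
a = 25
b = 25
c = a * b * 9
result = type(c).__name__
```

a is int; b is int; c is int; result = 'int'

'int'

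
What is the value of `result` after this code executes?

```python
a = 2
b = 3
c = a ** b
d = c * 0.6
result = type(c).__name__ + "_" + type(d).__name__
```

a is int; b is int; c is int; d is float; result = 'int_float'

'int_float'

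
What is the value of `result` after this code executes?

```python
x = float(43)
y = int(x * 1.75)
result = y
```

x = 43.0; y = 75; result = 75

75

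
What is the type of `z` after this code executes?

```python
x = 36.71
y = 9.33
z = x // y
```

float // float = float

float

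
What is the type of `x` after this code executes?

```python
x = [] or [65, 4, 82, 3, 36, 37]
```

'or' returns first truthy value (list)

list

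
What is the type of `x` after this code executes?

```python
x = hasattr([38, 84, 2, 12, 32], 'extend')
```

hasattr() returns bool

bool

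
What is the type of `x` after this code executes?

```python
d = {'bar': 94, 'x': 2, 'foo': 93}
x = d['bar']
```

Accessing dict[str, int] with str key returns int

int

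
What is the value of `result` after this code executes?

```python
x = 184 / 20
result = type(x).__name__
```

x is float; result = 'float'

'float'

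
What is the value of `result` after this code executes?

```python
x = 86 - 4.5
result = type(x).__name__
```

x is float; result = 'float'

'float'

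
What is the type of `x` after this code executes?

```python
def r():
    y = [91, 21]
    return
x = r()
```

Bare return returns None

NoneType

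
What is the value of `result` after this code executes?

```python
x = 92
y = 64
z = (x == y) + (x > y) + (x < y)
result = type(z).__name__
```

x is int; y is int; z is int; result = 'int'

'int'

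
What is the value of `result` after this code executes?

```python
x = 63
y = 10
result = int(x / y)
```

x = 63; y = 10; result = 6

6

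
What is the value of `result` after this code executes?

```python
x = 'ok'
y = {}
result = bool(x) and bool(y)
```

x = 'ok'; y = {}; result = False

False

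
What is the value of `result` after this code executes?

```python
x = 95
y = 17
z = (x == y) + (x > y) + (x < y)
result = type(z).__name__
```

x is int; y is int; z is int; result = 'int'

'int'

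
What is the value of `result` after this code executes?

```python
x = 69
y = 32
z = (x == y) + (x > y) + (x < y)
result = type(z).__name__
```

x is int; y is int; z is int; result = 'int'

'int'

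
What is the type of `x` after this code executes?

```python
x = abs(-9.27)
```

abs() of float returns float

float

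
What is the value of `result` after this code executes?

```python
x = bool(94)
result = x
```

x = True; result = True

True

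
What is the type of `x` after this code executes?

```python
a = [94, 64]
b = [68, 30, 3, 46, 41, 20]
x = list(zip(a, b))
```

list(zip()) returns a list of tuples

list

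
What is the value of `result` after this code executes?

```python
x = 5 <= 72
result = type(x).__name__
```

x is bool; result = 'bool'

'bool'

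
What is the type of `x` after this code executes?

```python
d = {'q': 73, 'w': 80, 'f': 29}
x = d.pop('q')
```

dict.pop() returns the value

int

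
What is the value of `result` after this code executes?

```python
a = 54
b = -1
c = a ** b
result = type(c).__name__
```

a is int; b is int; c is float; result = 'float'

'float'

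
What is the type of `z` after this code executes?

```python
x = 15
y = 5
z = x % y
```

int % int = int

int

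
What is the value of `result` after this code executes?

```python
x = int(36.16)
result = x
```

x = 36; result = 36

36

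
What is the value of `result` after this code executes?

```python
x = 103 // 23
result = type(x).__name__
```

x is int; result = 'int'

'int'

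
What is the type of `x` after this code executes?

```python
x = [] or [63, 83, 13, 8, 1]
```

'or' returns first truthy value (list)

list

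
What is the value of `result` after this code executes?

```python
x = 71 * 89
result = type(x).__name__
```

x is int; result = 'int'

'int'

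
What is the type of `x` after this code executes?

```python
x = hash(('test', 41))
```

hash() returns int

int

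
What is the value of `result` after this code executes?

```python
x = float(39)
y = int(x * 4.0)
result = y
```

x = 39.0; y = 156; result = 156

156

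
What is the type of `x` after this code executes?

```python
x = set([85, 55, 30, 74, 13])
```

set() constructor returns set

set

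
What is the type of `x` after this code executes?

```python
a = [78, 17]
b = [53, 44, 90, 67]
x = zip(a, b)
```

zip() returns a zip object

zip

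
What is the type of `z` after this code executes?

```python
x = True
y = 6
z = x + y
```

bool + int = int (bool is subclass of int)

int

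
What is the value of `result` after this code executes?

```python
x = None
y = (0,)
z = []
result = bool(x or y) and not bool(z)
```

x = None; y = (0,); z = []; result = True

True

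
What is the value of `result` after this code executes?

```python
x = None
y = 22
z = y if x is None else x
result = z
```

x = None; y = 22; z = 22; result = 22

22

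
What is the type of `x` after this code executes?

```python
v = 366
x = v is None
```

'is' comparison returns bool

bool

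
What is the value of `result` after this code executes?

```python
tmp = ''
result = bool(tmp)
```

tmp = ''; result = False

False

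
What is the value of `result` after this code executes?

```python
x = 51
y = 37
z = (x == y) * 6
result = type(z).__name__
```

x is int; y is int; z is int; result = 'int'

'int'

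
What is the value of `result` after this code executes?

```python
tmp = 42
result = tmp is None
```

tmp = 42; result = False

False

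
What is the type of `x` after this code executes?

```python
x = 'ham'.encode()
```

str.encode() returns bytes

bytes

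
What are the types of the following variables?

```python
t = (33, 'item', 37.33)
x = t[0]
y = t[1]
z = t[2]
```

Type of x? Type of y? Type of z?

tuple[0] is int; tuple[1] is str; tuple[2] is float

int, str, float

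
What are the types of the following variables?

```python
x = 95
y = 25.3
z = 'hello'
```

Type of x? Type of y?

x is assigned a bare integer (no decimal point), so it is an int; y is assigned a number with a decimal point, so it is a float

int, float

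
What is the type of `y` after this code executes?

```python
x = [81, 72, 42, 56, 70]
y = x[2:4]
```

Slicing a list returns a list

list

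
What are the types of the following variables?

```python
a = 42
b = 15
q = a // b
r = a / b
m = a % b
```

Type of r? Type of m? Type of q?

/ returns float; % of ints returns int; // returns int

float, int, int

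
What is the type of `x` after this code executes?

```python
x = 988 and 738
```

'and' with truthy values returns last operand (int)

int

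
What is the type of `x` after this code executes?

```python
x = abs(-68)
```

abs() of int returns int

int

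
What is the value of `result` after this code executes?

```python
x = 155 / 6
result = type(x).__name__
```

x is float; result = 'float'

'float'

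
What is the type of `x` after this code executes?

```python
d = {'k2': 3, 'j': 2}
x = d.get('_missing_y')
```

dict.get() returns None when key not found

NoneType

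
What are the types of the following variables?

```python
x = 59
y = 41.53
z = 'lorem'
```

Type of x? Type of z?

x is assigned a bare integer (no decimal point), so it is an int; z is assigned a quoted string literal, so it is a str

int, str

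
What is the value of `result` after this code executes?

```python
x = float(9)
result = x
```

x = 9.0; result = 9.0

9.0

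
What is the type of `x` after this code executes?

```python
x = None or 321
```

'or' with None returns the other truthy value

int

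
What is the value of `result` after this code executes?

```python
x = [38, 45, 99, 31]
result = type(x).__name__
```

x is list; result = 'list'

'list'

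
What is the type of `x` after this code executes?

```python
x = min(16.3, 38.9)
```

min() of floats returns float

float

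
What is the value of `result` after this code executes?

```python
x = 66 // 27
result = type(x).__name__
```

x is int; result = 'int'

'int'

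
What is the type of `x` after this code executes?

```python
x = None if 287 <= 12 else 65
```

287 <= 12 is False, so the else branch is taken

int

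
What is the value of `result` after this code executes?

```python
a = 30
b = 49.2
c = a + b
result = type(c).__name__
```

a is int; b is float; c is float; result = 'float'

'float'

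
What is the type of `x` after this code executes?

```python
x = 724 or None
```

'or' returns first truthy value

int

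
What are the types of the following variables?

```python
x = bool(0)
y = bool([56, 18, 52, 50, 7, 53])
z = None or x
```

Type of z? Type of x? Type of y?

None or bool returns the bool; bool() returns bool; bool() returns bool

bool, bool, bool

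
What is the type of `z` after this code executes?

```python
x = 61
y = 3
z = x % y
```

int % int = int

int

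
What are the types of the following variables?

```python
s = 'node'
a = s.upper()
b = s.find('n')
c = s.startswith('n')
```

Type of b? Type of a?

find() returns int; upper() returns str

int, str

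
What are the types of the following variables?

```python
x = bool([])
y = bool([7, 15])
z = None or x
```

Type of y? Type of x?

bool() returns bool; bool() returns bool

bool, bool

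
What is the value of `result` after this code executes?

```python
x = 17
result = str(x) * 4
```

x = 17; result = '17171717'

'17171717'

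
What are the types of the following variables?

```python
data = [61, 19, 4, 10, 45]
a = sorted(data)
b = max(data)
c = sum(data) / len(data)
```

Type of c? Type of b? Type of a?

int / int = float; max of ints returns int; sorted() returns list

float, int, list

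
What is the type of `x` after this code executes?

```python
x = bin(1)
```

bin() returns str representation

str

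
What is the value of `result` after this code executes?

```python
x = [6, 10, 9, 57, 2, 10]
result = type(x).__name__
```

x is list; result = 'list'

'list'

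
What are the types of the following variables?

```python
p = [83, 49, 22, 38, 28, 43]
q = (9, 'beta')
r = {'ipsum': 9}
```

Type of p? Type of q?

p is assigned a list literal (square brackets); q is assigned a tuple (parenthesized, comma-separated values)

list, tuple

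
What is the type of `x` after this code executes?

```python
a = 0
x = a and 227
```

'and' returns first falsy value (0 is int)

int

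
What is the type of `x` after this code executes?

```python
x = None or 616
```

'or' with None returns the other truthy value

int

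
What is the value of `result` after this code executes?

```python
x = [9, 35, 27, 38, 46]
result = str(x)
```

x = [9, 35, 27, 38, 46]; result = '[9, 35, 27, 38, 46]'

'[9, 35, 27, 38, 46]'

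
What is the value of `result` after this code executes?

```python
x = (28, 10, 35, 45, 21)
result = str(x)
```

x = (28, 10, 35, 45, 21); result = '(28, 10, 35, 45, 21)'

'(28, 10, 35, 45, 21)'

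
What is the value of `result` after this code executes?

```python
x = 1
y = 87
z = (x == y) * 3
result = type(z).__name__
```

x is int; y is int; z is int; result = 'int'

'int'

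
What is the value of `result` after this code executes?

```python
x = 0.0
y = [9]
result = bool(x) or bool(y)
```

x = 0.0; y = [9]; result = True

True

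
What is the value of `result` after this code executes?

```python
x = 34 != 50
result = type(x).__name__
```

x is bool; result = 'bool'

'bool'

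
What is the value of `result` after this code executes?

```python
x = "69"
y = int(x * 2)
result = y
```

x = '69'; y = 6969; result = 6969

6969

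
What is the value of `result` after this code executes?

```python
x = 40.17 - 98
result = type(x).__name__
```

x is float; result = 'float'

'float'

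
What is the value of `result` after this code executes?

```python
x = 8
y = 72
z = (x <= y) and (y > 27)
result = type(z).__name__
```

x is int; y is int; z is bool; result = 'bool'

'bool'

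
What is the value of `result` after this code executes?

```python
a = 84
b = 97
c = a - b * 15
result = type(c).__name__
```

a is int; b is int; c is int; result = 'int'

'int'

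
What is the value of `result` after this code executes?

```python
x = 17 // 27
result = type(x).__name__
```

x is int; result = 'int'

'int'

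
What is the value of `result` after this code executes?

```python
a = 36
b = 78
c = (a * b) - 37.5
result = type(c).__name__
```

a is int; b is int; c is float; result = 'float'

'float'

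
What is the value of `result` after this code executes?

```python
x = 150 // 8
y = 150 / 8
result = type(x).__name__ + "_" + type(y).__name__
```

x is int; y is float; result = 'int_float'

'int_float'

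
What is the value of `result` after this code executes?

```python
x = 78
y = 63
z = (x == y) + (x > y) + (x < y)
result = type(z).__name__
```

x is int; y is int; z is int; result = 'int'

'int'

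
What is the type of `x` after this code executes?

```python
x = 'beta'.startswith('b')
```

str.startswith() returns bool

bool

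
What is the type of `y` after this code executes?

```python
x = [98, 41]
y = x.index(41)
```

list.index() returns int

int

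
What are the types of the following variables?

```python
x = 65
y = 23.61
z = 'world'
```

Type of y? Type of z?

y is assigned a number with a decimal point, so it is a float; z is assigned a quoted string literal, so it is a str

float, str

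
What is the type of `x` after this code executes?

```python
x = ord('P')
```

ord() returns int (code point)

int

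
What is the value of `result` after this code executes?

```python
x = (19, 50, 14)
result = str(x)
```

x = (19, 50, 14); result = '(19, 50, 14)'

'(19, 50, 14)'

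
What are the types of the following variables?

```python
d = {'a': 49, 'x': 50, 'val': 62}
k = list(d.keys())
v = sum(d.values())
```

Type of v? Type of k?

sum of ints is int; list() converts to list

int, list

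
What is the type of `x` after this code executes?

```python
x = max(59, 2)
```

max() of ints returns int

int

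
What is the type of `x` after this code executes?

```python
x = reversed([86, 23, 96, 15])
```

reversed() on a list returns list_reverseiterator

list_reverseiterator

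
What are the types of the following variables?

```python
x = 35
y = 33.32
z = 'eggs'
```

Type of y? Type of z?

y is assigned a number with a decimal point, so it is a float; z is assigned a quoted string literal, so it is a str

float, str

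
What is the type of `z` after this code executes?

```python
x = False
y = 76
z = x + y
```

bool + int = int (bool is subclass of int)

int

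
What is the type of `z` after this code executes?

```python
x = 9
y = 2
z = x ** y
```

positive int ** positive int = int

int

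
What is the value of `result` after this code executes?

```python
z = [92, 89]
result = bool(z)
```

z = [92, 89]; result = True

True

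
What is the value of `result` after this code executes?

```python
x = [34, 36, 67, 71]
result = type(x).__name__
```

x is list; result = 'list'

'list'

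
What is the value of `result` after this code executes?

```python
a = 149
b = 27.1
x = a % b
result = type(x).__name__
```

a is int; b is float; x is float; result = 'float'

'float'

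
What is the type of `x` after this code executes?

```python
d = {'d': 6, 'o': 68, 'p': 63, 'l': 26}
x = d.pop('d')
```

dict.pop() returns the value

int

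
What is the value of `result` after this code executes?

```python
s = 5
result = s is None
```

s = 5; result = False

False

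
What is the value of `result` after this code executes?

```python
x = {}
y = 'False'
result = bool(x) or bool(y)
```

x = {}; y = 'False'; result = True

True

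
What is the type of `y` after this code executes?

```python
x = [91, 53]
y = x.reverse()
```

list.reverse() returns None

NoneType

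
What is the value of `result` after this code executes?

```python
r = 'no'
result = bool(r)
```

r = 'no'; result = True

True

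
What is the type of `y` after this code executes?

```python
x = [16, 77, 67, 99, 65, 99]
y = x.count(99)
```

list.count() returns int

int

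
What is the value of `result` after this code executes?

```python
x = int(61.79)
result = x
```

x = 61; result = 61

61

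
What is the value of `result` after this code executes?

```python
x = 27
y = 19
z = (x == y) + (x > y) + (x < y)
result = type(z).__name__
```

x is int; y is int; z is int; result = 'int'

'int'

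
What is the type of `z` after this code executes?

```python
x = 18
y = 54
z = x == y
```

Comparison returns bool

bool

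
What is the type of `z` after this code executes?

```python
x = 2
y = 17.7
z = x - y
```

int - float = float

float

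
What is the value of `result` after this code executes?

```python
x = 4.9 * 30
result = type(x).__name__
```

x is float; result = 'float'

'float'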